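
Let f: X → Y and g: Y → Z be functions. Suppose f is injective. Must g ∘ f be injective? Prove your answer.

not injective

No. Take X = Y = Z = {0, 1}, f = identity (injective), and g(x) = 0 for every x.
Then (g ∘ f)(0) = 0 = (g ∘ f)(1) with 0 ≠ 1, so g ∘ f is not injective.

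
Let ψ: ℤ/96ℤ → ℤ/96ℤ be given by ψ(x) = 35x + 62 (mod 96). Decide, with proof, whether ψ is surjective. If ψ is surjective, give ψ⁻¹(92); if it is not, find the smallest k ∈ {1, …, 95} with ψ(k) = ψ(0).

42

Since gcd(35, 96) = 1, 35 is invertible modulo 96. Euclid's algorithm: 96 = 2·35 + 26, 35 = 1·26 + 9, 26 = 2·9 + 8, 9 = 1·8 + 1; back-substituting gives 1 = 11·35 − 4·96, so 35⁻¹ ≡ 11 (mod 96).
For any y ∈ ℤ/96ℤ, x = 11(y − 62) mod 96 satisfies ψ(x) = 35·11(y − 62) + 62 ≡ y (since 35·11 ≡ 1 mod 96). So every y has a preimage.
So ψ is surjective.
Since ψ is surjective, we find ψ⁻¹(92): we need 35x ≡ 92 − 62 ≡ 30 (mod 96). Using 35⁻¹ = 11: x ≡ 11·30 = 330 = 3·96 + 42, so x = 42.
Check: ψ(42) = 35·42 + 62 = 1532 = 15·96 + 92 ≡ 92 (mod 96).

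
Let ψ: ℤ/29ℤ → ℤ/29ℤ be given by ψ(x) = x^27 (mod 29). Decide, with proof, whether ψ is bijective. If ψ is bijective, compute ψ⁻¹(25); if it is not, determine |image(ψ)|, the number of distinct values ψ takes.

7

Since 29 is prime, the nonzero elements of ℤ/29ℤ form a cyclic group of order 28.
As gcd(27, 28) = 1, raising to the 27th power is a bijection on this group: if u^27 ≡ v^27 then (uv^{−1})^27 = 1, and the only element of order dividing gcd(27, 28) = 1 is 1, so u = v.
With ψ(0) = 0 this makes ψ injective on all of ℤ/29ℤ, hence bijective (finite equal-size domain and codomain). In particular ψ is bijective.
Since ψ is bijective, we find the preimage of 25. The inverse of x ↦ x^27 on (ℤ/29ℤ)^× is x ↦ x^27, because 27·27 = 729 = 26·28 + 1 ≡ 1 (mod 28) and x^{28} = 1 for x ≠ 0 (Fermat). So ψ⁻¹(25) = 25^27 mod 29.
Repeated squaring mod 29: 25^1 ≡ 25, 25^2 ≡ 25² = 625 ≡ 16, 25^4 ≡ 16² = 256 ≡ 24, 25^8 ≡ 24² = 576 ≡ 25, 25^16 ≡ 25² = 625 ≡ 16. Since 27 = 16 + 8 + 2 + 1, 25^27 ≡ 16·25·16·25: 16·25 = 400 ≡ 23, then 23·16 = 368 ≡ 20, then 20·25 = 500 ≡ 7. So 25^27 ≡ 7 (mod 29).
Hence ψ⁻¹(25) = 7.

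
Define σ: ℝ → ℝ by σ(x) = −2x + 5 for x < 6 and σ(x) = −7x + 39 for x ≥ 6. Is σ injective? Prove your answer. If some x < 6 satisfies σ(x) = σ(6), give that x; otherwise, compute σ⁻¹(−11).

Both pieces are strictly decreasing (slopes −2 and −7), so each is injective on its own interval.
The left piece maps (−∞, 6) onto (−7, ∞); the right piece maps [6, ∞) onto (−∞, −3].
These images overlap. In particular σ(6) = −3 (right piece), and solving −2x + 5 = −3 on the left piece gives x = 4 < 6.
So σ(4) = σ(6) with 4 ≠ 6, and σ is not injective. This x = 4 is the requested value below 6.

4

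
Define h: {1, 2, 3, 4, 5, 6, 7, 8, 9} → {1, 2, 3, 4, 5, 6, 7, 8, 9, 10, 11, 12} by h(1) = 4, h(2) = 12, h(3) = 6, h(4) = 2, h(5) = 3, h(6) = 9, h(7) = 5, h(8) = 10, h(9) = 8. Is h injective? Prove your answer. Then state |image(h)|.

9

The values h(1), …, h(9) are 4, 12, 6, 2, 3, 9, 5, 10, 8 — all distinct.
So h(a) = h(b) only when a = b, and h is injective.
The image of h is {2, 3, 4, 5, 6, 8, 9, 10, 12}, which has 9 elements.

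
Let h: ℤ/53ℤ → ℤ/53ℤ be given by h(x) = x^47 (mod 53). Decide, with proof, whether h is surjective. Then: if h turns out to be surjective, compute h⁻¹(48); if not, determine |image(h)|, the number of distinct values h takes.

51

Since 53 is prime, the nonzero elements of ℤ/53ℤ form a cyclic group of order 52.
As gcd(47, 52) = 1, raising to the 47th power is a bijection on this group: if a^47 ≡ b^47 then (ab^{−1})^47 = 1, and the only element of order dividing gcd(47, 52) = 1 is 1, so a = b.
With h(0) = 0 this makes h injective on all of ℤ/53ℤ, hence bijective (finite equal-size domain and codomain). In particular h is surjective.
Since h is surjective, we find the preimage of 48. The inverse of x ↦ x^47 on (ℤ/53ℤ)^× is x ↦ x^31, because 47·31 = 1457 = 28·52 + 1 ≡ 1 (mod 52) and x^{52} = 1 for x ≠ 0 (Fermat). So h⁻¹(48) = 48^31 mod 53.
Repeated squaring mod 53: 48^1 ≡ 48, 48^2 ≡ 48² = 2304 ≡ 25, 48^4 ≡ 25² = 625 ≡ 42, 48^8 ≡ 42² = 1764 ≡ 15, 48^16 ≡ 15² = 225 ≡ 13. Since 31 = 16 + 8 + 4 + 2 + 1, 48^31 ≡ 13·15·42·25·48: 13·15 = 195 ≡ 36, then 36·42 = 1512 ≡ 28, then 28·25 = 700 ≡ 11, then 11·48 = 528 ≡ 51. So 48^31 ≡ 51 (mod 53).
Hence h⁻¹(48) = 51.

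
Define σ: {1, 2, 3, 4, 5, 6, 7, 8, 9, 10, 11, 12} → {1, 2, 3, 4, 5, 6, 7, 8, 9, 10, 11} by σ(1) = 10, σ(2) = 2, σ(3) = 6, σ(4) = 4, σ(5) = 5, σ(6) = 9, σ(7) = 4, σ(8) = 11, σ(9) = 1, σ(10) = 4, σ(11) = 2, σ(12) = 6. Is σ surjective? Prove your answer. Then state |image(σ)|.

No element maps to 3, so σ is not surjective.
The image of σ is {1, 2, 4, 5, 6, 9, 10, 11}, which has 8 elements.

8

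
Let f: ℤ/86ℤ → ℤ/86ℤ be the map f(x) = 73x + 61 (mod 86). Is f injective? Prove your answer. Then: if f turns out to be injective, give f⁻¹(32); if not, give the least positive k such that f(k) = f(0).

Recall: f is injective if f(s) = f(t) implies s = t.
Suppose f(s) = f(t) in ℤ/86ℤ. Then 73s + 61 ≡ 73t + 61 (mod 86), so 73(s − t) ≡ 0 (mod 86).
Since gcd(73, 86) = 1, 73 is invertible modulo 86, thus s − t ≡ 0 (mod 86), i.e. s = t.
Therefore f is injective.
We now compute 73⁻¹ mod 86 explicitly. Euclid's algorithm: 86 = 1·73 + 13, 73 = 5·13 + 8, 13 = 1·8 + 5, 8 = 1·5 + 3, 5 = 1·3 + 2, 3 = 1·2 + 1; back-substituting gives 1 = 33·73 − 28·86, so 73⁻¹ ≡ 33 (mod 86).
Since f is injective, we compute f⁻¹(32): solve 73x + 61 ≡ 32 (mod 86), i.e. 73x ≡ 57 (mod 86).
Multiplying by 73⁻¹ = 33 gives x ≡ 33·57 = 1881 = 21·86 + 75 ≡ 75 (mod 86).
Check: f(75) = 73·75 + 61 = 5536 = 64·86 + 32 ≡ 32 (mod 86).

75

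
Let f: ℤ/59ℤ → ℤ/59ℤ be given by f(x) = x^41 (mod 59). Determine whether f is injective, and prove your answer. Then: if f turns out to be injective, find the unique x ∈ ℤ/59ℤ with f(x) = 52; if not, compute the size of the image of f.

13

Since 59 is prime, the nonzero elements of ℤ/59ℤ form a cyclic group of order 58.
As gcd(41, 58) = 1, raising to the 41st power is a bijection on this group: if s^41 ≡ t^41 then (st^{−1})^41 = 1, and the only element of order dividing gcd(41, 58) = 1 is 1, so s = t.
With f(0) = 0 this makes f injective on all of ℤ/59ℤ, hence bijective (finite equal-size domain and codomain). In particular f is injective.
Since f is injective, we find the preimage of 52. The inverse of x ↦ x^41 on (ℤ/59ℤ)^× is x ↦ x^17, because 41·17 = 697 = 12·58 + 1 ≡ 1 (mod 58) and x^{58} = 1 for x ≠ 0 (Fermat). So f⁻¹(52) = 52^17 mod 59.
Repeated squaring mod 59: 52^1 ≡ 52, 52^2 ≡ 52² = 2704 ≡ 49, 52^4 ≡ 49² = 2401 ≡ 41, 52^8 ≡ 41² = 1681 ≡ 29, 52^16 ≡ 29² = 841 ≡ 15. Since 17 = 16 + 1, 52^17 ≡ 15·52: 15·52 = 780 ≡ 13. So 52^17 ≡ 13 (mod 59).
Hence f⁻¹(52) = 13.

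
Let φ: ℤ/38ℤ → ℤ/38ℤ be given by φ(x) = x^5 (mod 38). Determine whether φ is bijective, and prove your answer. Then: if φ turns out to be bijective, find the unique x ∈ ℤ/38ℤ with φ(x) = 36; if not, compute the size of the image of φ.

Computing x^5 mod 38 for each x (by repeated squaring, reducing mod 38 at every step), the values φ(0), φ(1), …, φ(37) are: 0, 1, 32, 15, 36, 9, 24, 11, 12, 35, 22, 7, 8, 33, 10, 21, 4, 25, 18, 19, 20, 13, 34, 17, 28, 5, 30, 31, 16, 3, 26, 27, 14, 29, 2, 23, 6, 37.
Every element of ℤ/38ℤ appears exactly once in this list, so φ is a bijection, and in particular bijective.
Since φ is bijective, we read off the preimage of 36 from the same table: φ(4) = 36, so φ⁻¹(36) = 4.

4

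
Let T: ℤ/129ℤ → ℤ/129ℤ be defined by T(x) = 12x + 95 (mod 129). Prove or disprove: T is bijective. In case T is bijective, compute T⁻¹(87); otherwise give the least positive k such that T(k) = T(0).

We have gcd(12, 129) = 3 > 1. Taking u = 0 and v = 43: T(0) = 95 and T(43) = 12·43 + 95 = 611 ≡ 95 (mod 129).
So T(0) = T(43) while 0 ≠ 43, therefore T is not injective, hence not bijective.
Since T is not bijective, we find the least positive k with T(k) = T(0): this means 12k ≡ 0 (mod 129), i.e. 129 ∣ 12k. Since gcd(12, 129) = 3, dividing through by 3 this holds exactly when 43 ∣ 4k, and as gcd(4, 43) = 1, exactly when 43 ∣ k.
The smallest positive such k is 43.

43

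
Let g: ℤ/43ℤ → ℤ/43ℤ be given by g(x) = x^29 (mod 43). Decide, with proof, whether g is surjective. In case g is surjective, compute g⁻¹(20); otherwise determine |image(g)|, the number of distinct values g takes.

Since 43 is prime, the nonzero elements of ℤ/43ℤ form a cyclic group of order 42.
As gcd(29, 42) = 1, raising to the 29th power is a bijection on this group: if x_1^29 ≡ x_2^29 then (x_1x_2^{−1})^29 = 1, and the only element of order dividing gcd(29, 42) = 1 is 1, so x_1 = x_2.
With g(0) = 0 this makes g injective on all of ℤ/43ℤ, hence bijective (finite equal-size domain and codomain). In particular g is surjective.
Since g is surjective, we find the preimage of 20. The inverse of x ↦ x^29 on (ℤ/43ℤ)^× is x ↦ x^29, because 29·29 = 841 = 20·42 + 1 ≡ 1 (mod 42) and x^{42} = 1 for x ≠ 0 (Fermat). So g⁻¹(20) = 20^29 mod 43.
Repeated squaring mod 43: 20^1 ≡ 20, 20^2 ≡ 20² = 400 ≡ 13, 20^4 ≡ 13² = 169 ≡ 40, 20^8 ≡ 40² = 1600 ≡ 9, 20^16 ≡ 9² = 81 ≡ 38. Since 29 = 16 + 8 + 4 + 1, 20^29 ≡ 38·9·40·20: 38·9 = 342 ≡ 41, then 41·40 = 1640 ≡ 6, then 6·20 = 120 ≡ 34. So 20^29 ≡ 34 (mod 43).
Hence g⁻¹(20) = 34.

34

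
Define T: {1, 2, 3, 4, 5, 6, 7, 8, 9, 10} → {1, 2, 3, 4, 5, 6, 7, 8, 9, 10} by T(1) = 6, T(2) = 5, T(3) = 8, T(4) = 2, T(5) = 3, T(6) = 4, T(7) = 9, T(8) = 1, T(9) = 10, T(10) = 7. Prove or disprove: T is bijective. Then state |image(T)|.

The values 6, 5, 8, 2, 3, 4, 9, 1, 10, 7 are a permutation of {1, 2, 3, 4, 5, 6, 7, 8, 9, 10}: each element appears exactly once.
So T is injective and surjective, hence bijective.
The image of T is {1, 2, 3, 4, 5, 6, 7, 8, 9, 10}, which has 10 elements.

10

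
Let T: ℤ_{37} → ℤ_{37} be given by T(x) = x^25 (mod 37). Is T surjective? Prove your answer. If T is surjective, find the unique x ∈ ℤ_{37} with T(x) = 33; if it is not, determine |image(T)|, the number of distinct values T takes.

Since 37 is prime, the nonzero elements of ℤ_{37} form a cyclic group of order 36.
As gcd(25, 36) = 1, raising to the 25th power is a bijection on this group: if x_1^25 ≡ x_2^25 then (x_1x_2^{−1})^25 = 1, and the only element of order dividing gcd(25, 36) = 1 is 1, so x_1 = x_2.
With T(0) = 0 this makes T injective on all of ℤ_{37}, hence bijective (finite equal-size domain and codomain). In particular T is surjective.
Since T is surjective, we find the preimage of 33. The inverse of x ↦ x^25 on (ℤ_{37})^× is x ↦ x^13, because 25·13 = 325 = 9·36 + 1 ≡ 1 (mod 36) and x^{36} = 1 for x ≠ 0 (Fermat). So T⁻¹(33) = 33^13 mod 37.
Repeated squaring mod 37: 33^1 ≡ 33, 33^2 ≡ 33² = 1089 ≡ 16, 33^4 ≡ 16² = 256 ≡ 34, 33^8 ≡ 34² = 1156 ≡ 9. Since 13 = 8 + 4 + 1, 33^13 ≡ 9·34·33: 9·34 = 306 ≡ 10, then 10·33 = 330 ≡ 34. So 33^13 ≡ 34 (mod 37).
Hence T⁻¹(33) = 34.

34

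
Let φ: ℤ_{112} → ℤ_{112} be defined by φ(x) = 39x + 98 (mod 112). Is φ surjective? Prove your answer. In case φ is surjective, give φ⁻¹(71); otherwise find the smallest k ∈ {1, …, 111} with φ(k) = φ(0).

Since gcd(39, 112) = 1, 39 is invertible modulo 112. Euclid's algorithm: 112 = 2·39 + 34, 39 = 1·34 + 5, 34 = 6·5 + 4, 5 = 1·4 + 1; back-substituting gives 1 = 23·39 − 8·112, so 39⁻¹ ≡ 23 (mod 112).
Then y ↦ 23(y − 98) is a two-sided inverse to φ, so every y ∈ ℤ_{112} has a preimage.
Therefore φ is surjective.
Since φ is surjective, we compute φ⁻¹(71): solve 39x + 98 ≡ 71 (mod 112), i.e. 39x ≡ 85 (mod 112).
Multiplying by 39⁻¹ = 23 gives x ≡ 23·85 = 1955 = 17·112 + 51 ≡ 51 (mod 112).
Check: φ(51) = 39·51 + 98 = 2087 = 18·112 + 71 ≡ 71 (mod 112).

51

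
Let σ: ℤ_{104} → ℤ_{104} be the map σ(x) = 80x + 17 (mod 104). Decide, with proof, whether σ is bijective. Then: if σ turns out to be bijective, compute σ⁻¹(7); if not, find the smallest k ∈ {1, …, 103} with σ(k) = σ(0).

13

By definition, injectivity means: for all x_1, x_2 in the domain, σ(x_1) = σ(x_2) implies x_1 = x_2.
We have gcd(80, 104) = 8 > 1. Taking x_1 = 0 and x_2 = 13: σ(0) = 17 and σ(13) = 80·13 + 17 = 1057 ≡ 17 (mod 104).
So σ(0) = σ(13) while 0 ≠ 13, hence σ is not injective, hence not bijective.
Since σ is not bijective, we find the least positive k with σ(k) = σ(0): this means 80k ≡ 0 (mod 104), i.e. 104 ∣ 80k. Since gcd(80, 104) = 8, dividing through by 8 this holds exactly when 13 ∣ 10k, and as gcd(10, 13) = 1, exactly when 13 ∣ k.
The smallest positive such k is 13.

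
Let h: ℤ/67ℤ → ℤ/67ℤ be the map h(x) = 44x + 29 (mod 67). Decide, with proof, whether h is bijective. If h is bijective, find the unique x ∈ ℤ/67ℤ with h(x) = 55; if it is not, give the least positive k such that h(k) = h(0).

If h(a) = h(b), then 44a ≡ 44b (mod 67). Because gcd(44, 67) = 1, we may cancel 44 to get a ≡ b (mod 67).
We now compute 44⁻¹ mod 67 explicitly. Euclid's algorithm: 67 = 1·44 + 23, 44 = 1·23 + 21, 23 = 1·21 + 2, 21 = 10·2 + 1; back-substituting gives 1 = 32·44 − 21·67, so 44⁻¹ ≡ 32 (mod 67).
For any y ∈ ℤ/67ℤ, x = 32(y − 29) mod 67 satisfies h(x) = 44·32(y − 29) + 29 ≡ y (since 44·32 ≡ 1 mod 67). So every y has a preimage.
So h is bijective.
Since h is bijective, we find h⁻¹(55): we need 44x ≡ 55 − 29 ≡ 26 (mod 67). Using 44⁻¹ = 32: x ≡ 32·26 = 832 = 12·67 + 28, so x = 28.
Check: h(28) = 44·28 + 29 = 1261 = 18·67 + 55 ≡ 55 (mod 67).

28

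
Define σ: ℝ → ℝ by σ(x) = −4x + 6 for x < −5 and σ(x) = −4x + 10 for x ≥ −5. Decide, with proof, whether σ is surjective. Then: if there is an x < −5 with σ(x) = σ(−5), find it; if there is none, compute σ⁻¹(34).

-6

Both pieces are strictly decreasing (slopes −4 and −4), so each is injective on its own interval.
The left piece maps (−∞, −5) onto (26, ∞); the right piece maps [−5, ∞) onto (−∞, 30].
The union (26, ∞) ∪ (−∞, 30] covers ℝ, so σ is surjective.
For the follow-up: the images overlap, so an x < −5 with σ(x) = σ(−5) exists. σ(−5) = 30; solving −4x + 6 = 30 for x < −5 gives x = (30 − 6)/(−4) = −6.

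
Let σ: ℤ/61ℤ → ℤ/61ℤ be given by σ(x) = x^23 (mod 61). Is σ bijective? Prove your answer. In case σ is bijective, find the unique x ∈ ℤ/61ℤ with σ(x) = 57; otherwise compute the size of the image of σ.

16

Since 61 is prime, the nonzero elements of ℤ/61ℤ form a cyclic group of order 60.
As gcd(23, 60) = 1, raising to the 23rd power is a bijection on this group: if u^23 ≡ v^23 then (uv^{−1})^23 = 1, and the only element of order dividing gcd(23, 60) = 1 is 1, so u = v.
With σ(0) = 0 this makes σ injective on all of ℤ/61ℤ, hence bijective (finite equal-size domain and codomain). In particular σ is bijective.
Since σ is bijective, we find the preimage of 57. The inverse of x ↦ x^23 on (ℤ/61ℤ)^× is x ↦ x^47, because 23·47 = 1081 = 18·60 + 1 ≡ 1 (mod 60) and x^{60} = 1 for x ≠ 0 (Fermat). So σ⁻¹(57) = 57^47 mod 61.
Repeated squaring mod 61: 57^1 ≡ 57, 57^2 ≡ 57² = 3249 ≡ 16, 57^4 ≡ 16² = 256 ≡ 12, 57^8 ≡ 12² = 144 ≡ 22, 57^16 ≡ 22² = 484 ≡ 57, 57^32 ≡ 57² = 3249 ≡ 16. Since 47 = 32 + 8 + 4 + 2 + 1, 57^47 ≡ 16·22·12·16·57: 16·22 = 352 ≡ 47, then 47·12 = 564 ≡ 15, then 15·16 = 240 ≡ 57, then 57·57 = 3249 ≡ 16. So 57^47 ≡ 16 (mod 61).
Hence σ⁻¹(57) = 16.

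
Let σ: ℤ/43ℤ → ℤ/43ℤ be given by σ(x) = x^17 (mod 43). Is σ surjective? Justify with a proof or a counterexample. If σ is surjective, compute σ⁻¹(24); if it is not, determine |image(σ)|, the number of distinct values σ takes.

Since 43 is prime, the nonzero elements of ℤ/43ℤ form a cyclic group of order 42.
As gcd(17, 42) = 1, raising to the 17th power is a bijection on this group: if s^17 ≡ t^17 then (st^{−1})^17 = 1, and the only element of order dividing gcd(17, 42) = 1 is 1, so s = t.
With σ(0) = 0 this makes σ injective on all of ℤ/43ℤ, hence bijective (finite equal-size domain and codomain). In particular σ is surjective.
Since σ is surjective, we find the preimage of 24. The inverse of x ↦ x^17 on (ℤ/43ℤ)^× is x ↦ x^5, because 17·5 = 85 = 2·42 + 1 ≡ 1 (mod 42) and x^{42} = 1 for x ≠ 0 (Fermat). So σ⁻¹(24) = 24^5 mod 43.
Repeated squaring mod 43: 24^1 ≡ 24, 24^2 ≡ 24² = 576 ≡ 17, 24^4 ≡ 17² = 289 ≡ 31. Since 5 = 4 + 1, 24^5 ≡ 31·24: 31·24 = 744 ≡ 13. So 24^5 ≡ 13 (mod 43).
Hence σ⁻¹(24) = 13.

13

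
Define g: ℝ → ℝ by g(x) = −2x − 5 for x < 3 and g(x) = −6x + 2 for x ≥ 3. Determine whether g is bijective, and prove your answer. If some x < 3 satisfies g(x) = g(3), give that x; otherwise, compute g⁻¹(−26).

14/3

Both pieces are strictly decreasing (slopes −2 and −6), so each is injective on its own interval.
The left piece maps (−∞, 3) onto (−11, ∞); the right piece maps [3, ∞) onto (−∞, −16].
The images leave a gap (−11 has no preimage), so g is not surjective, hence not bijective.
Because the two images are disjoint, no x < 3 has g(x) = g(3), so we compute g⁻¹(−26): −26 lies in (−∞, −16], so solve −6x + 2 = −26: x = (−26 − 2)/(−6) = 14/3.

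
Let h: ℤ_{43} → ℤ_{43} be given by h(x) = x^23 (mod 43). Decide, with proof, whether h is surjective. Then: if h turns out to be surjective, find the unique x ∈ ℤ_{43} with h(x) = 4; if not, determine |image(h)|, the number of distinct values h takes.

41

Since 43 is prime, the nonzero elements of ℤ_{43} form a cyclic group of order 42.
As gcd(23, 42) = 1, raising to the 23rd power is a bijection on this group: if x_1^23 ≡ x_2^23 then (x_1x_2^{−1})^23 = 1, and the only element of order dividing gcd(23, 42) = 1 is 1, so x_1 = x_2.
With h(0) = 0 this makes h injective on all of ℤ_{43}, hence bijective (finite equal-size domain and codomain). In particular h is surjective.
Since h is surjective, we find the preimage of 4. The inverse of x ↦ x^23 on (ℤ_{43})^× is x ↦ x^11, because 23·11 = 253 = 6·42 + 1 ≡ 1 (mod 42) and x^{42} = 1 for x ≠ 0 (Fermat). So h⁻¹(4) = 4^11 mod 43.
Repeated squaring mod 43: 4^1 ≡ 4, 4^2 ≡ 4² = 16, 4^4 ≡ 16² = 256 ≡ 41, 4^8 ≡ 41² = 1681 ≡ 4. Since 11 = 8 + 2 + 1, 4^11 ≡ 4·16·4: 4·16 = 64 ≡ 21, then 21·4 = 84 ≡ 41. So 4^11 ≡ 41 (mod 43).
Hence h⁻¹(4) = 41.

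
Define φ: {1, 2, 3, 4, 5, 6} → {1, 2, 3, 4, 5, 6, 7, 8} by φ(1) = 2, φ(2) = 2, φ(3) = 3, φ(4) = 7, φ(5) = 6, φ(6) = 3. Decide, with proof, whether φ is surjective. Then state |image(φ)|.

No element maps to 1, so φ is not surjective.
The image of φ is {2, 3, 6, 7}, which has 4 elements.

4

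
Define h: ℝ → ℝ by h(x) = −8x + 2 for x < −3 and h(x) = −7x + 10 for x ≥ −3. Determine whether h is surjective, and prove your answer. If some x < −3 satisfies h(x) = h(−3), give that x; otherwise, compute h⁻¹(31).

-29/8

Both pieces are strictly decreasing (slopes −8 and −7), so each is injective on its own interval.
The left piece maps (−∞, −3) onto (26, ∞); the right piece maps [−3, ∞) onto (−∞, 31].
The union (26, ∞) ∪ (−∞, 31] covers ℝ, so h is surjective.
For the follow-up: the images overlap, so an x < −3 with h(x) = h(−3) exists. h(−3) = 31; solving −8x + 2 = 31 for x < −3 gives x = (31 − 2)/(−8) = −29/8.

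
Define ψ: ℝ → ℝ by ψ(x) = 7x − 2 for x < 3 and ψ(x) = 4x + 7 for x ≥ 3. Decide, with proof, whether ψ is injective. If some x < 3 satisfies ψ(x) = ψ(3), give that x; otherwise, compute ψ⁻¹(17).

19/7

Both pieces are strictly increasing (slopes 7 and 4), so each is injective on its own interval.
The left piece maps (−∞, 3) onto (−∞, 19); the right piece maps [3, ∞) onto [19, ∞).
These images are disjoint, so no value is attained by both pieces. Therefore ψ is injective.
Because the two images are disjoint, no x < 3 has ψ(x) = ψ(3), so we compute ψ⁻¹(17): 17 lies in (−∞, 19), so solve 7x − 2 = 17: x = (17 + 2)/7 = 19/7.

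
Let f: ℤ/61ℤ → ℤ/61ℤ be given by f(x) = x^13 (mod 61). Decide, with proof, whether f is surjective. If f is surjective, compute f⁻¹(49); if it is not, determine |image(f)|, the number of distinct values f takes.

Since 61 is prime, the nonzero elements of ℤ/61ℤ form a cyclic group of order 60.
As gcd(13, 60) = 1, raising to the 13th power is a bijection on this group: if x_1^13 ≡ x_2^13 then (x_1x_2^{−1})^13 = 1, and the only element of order dividing gcd(13, 60) = 1 is 1, so x_1 = x_2.
With f(0) = 0 this makes f injective on all of ℤ/61ℤ, hence bijective (finite equal-size domain and codomain). In particular f is surjective.
Since f is surjective, we find the preimage of 49. The inverse of x ↦ x^13 on (ℤ/61ℤ)^× is x ↦ x^37, because 13·37 = 481 = 8·60 + 1 ≡ 1 (mod 60) and x^{60} = 1 for x ≠ 0 (Fermat). So f⁻¹(49) = 49^37 mod 61.
Repeated squaring mod 61: 49^1 ≡ 49, 49^2 ≡ 49² = 2401 ≡ 22, 49^4 ≡ 22² = 484 ≡ 57, 49^8 ≡ 57² = 3249 ≡ 16, 49^16 ≡ 16² = 256 ≡ 12, 49^32 ≡ 12² = 144 ≡ 22. Since 37 = 32 + 4 + 1, 49^37 ≡ 22·57·49: 22·57 = 1254 ≡ 34, then 34·49 = 1666 ≡ 19. So 49^37 ≡ 19 (mod 61).
Hence f⁻¹(49) = 19.

19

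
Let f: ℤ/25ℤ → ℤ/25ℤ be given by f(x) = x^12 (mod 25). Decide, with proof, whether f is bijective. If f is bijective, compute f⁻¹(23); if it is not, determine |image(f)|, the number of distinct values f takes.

6

f(3): Repeated squaring mod 25: 3^1 ≡ 3, 3^2 ≡ 3² = 9, 3^4 ≡ 9² = 81 ≡ 6, 3^8 ≡ 6² = 36 ≡ 11. Since 12 = 8 + 4, 3^12 ≡ 11·6: 11·6 = 66 ≡ 16. So 3^12 ≡ 16 (mod 25).
f(4): Repeated squaring mod 25: 4^1 ≡ 4, 4^2 ≡ 4² = 16, 4^4 ≡ 16² = 256 ≡ 6, 4^8 ≡ 6² = 36 ≡ 11. Since 12 = 8 + 4, 4^12 ≡ 11·6: 11·6 = 66 ≡ 16. So 4^12 ≡ 16 (mod 25).
So f(3) = f(4) = 16 while 3 ≠ 4, thus f is not injective, hence not bijective.
Since f is not bijective, we determine |image(f)|. Computing x^12 mod 25 for each x (by repeated squaring, reducing mod 25 at every step), the values f(0), f(1), …, f(24) are: 0, 1, 21, 16, 16, 0, 11, 1, 11, 6, 0, 21, 6, 6, 21, 0, 6, 11, 1, 11, 0, 16, 16, 21, 1.
The distinct values are {0, 1, 6, 11, 16, 21}; there are 6 of them.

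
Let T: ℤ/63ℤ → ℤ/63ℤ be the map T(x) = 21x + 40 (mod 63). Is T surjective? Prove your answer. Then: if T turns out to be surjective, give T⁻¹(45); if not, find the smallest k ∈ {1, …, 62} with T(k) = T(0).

Since gcd(21, 63) = 21, we have 21x ≡ 0 (mod 21) for all x, so T(x) ≡ 19 (mod 21).
But 0 ≢ 19 (mod 21), so 0 ∈ ℤ/63ℤ has no preimage. Therefore T is not surjective.
Since T is not surjective, we find the least positive k with T(k) = T(0): this means 21k ≡ 0 (mod 63), i.e. 63 ∣ 21k. Since gcd(21, 63) = 21, dividing through by 21 this holds exactly when 3 ∣ k.
The smallest positive such k is 3.

3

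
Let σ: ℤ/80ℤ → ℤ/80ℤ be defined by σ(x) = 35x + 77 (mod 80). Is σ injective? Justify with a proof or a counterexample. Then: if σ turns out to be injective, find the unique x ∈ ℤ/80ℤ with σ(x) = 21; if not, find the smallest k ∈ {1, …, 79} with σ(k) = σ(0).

16

We have gcd(35, 80) = 5 > 1. Taking u = 0 and v = 16: σ(0) = 77 and σ(16) = 35·16 + 77 = 637 ≡ 77 (mod 80).
So σ(0) = σ(16) while 0 ≠ 16, therefore σ is not injective.
Since σ is not injective, we find the least positive k with σ(k) = σ(0): this means 35k ≡ 0 (mod 80), i.e. 80 ∣ 35k. Since gcd(35, 80) = 5, dividing through by 5 this holds exactly when 16 ∣ 7k, and as gcd(7, 16) = 1, exactly when 16 ∣ k.
The smallest positive such k is 16.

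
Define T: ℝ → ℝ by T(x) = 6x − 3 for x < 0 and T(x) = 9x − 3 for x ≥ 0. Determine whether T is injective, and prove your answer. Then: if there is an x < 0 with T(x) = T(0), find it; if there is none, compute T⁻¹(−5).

-1/3

Both pieces are strictly increasing (slopes 6 and 9), so each is injective on its own interval.
The left piece maps (−∞, 0) onto (−∞, −3); the right piece maps [0, ∞) onto [−3, ∞).
These images are disjoint, so no value is attained by both pieces. So T is injective.
Because the two images are disjoint, no x < 0 has T(x) = T(0), so we compute T⁻¹(−5): −5 lies in (−∞, −3), so solve 6x − 3 = −5: x = (−5 + 3)/6 = −1/3.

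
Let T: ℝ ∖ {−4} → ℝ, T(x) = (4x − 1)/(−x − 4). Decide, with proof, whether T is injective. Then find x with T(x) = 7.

-27/11

Suppose T(s) = T(t). Cross-multiplying: (4s − 1)(−t − 4) = (4t − 1)(−s − 4).
Expanding both sides and cancelling the symmetric terms leaves −17·(s − t) = 0. Since −17 ≠ 0, s = t. Therefore T is injective.
Solving T(x) = 7: cross-multiplying gives 4x − 1 = 7(−x − 4), which rearranges to 11x = −27, so x = −27/11.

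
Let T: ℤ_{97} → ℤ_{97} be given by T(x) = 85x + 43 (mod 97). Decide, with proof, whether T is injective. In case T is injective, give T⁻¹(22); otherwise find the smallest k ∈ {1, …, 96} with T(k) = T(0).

Suppose T(a) = T(b) in ℤ_{97}. Then 85a + 43 ≡ 85b + 43 (mod 97), therefore 85(a − b) ≡ 0 (mod 97).
Since gcd(85, 97) = 1, 85 is invertible modulo 97, thus a − b ≡ 0 (mod 97), i.e. a = b.
Hence T is injective.
We now compute 85⁻¹ mod 97 explicitly. Euclid's algorithm: 97 = 1·85 + 12, 85 = 7·12 + 1; back-substituting gives 1 = 8·85 − 7·97, so 85⁻¹ ≡ 8 (mod 97).
Since T is injective, we compute T⁻¹(22): solve 85x + 43 ≡ 22 (mod 97), i.e. 85x ≡ 76 (mod 97).
Multiplying by 85⁻¹ = 8 gives x ≡ 8·76 = 608 = 6·97 + 26 ≡ 26 (mod 97).
Check: T(26) = 85·26 + 43 = 2253 = 23·97 + 22 ≡ 22 (mod 97).

26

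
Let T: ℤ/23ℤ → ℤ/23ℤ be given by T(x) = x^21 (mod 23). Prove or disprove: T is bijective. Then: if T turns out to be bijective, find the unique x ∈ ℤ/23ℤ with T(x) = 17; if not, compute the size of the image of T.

Since 23 is prime, the nonzero elements of ℤ/23ℤ form a cyclic group of order 22.
As gcd(21, 22) = 1, raising to the 21st power is a bijection on this group: if x_1^21 ≡ x_2^21 then (x_1x_2^{−1})^21 = 1, and the only element of order dividing gcd(21, 22) = 1 is 1, so x_1 = x_2.
With T(0) = 0 this makes T injective on all of ℤ/23ℤ, hence bijective (finite equal-size domain and codomain). In particular T is bijective.
Since T is bijective, we find the preimage of 17. The inverse of x ↦ x^21 on (ℤ/23ℤ)^× is x ↦ x^21, because 21·21 = 441 = 20·22 + 1 ≡ 1 (mod 22) and x^{22} = 1 for x ≠ 0 (Fermat). So T⁻¹(17) = 17^21 mod 23.
Repeated squaring mod 23: 17^1 ≡ 17, 17^2 ≡ 17² = 289 ≡ 13, 17^4 ≡ 13² = 169 ≡ 8, 17^8 ≡ 8² = 64 ≡ 18, 17^16 ≡ 18² = 324 ≡ 2. Since 21 = 16 + 4 + 1, 17^21 ≡ 2·8·17: 2·8 = 16, then 16·17 = 272 ≡ 19. So 17^21 ≡ 19 (mod 23).
Hence T⁻¹(17) = 19.

19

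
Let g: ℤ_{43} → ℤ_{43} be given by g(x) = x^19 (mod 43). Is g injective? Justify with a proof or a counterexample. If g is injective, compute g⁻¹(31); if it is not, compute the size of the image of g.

Since 43 is prime, the nonzero elements of ℤ_{43} form a cyclic group of order 42.
As gcd(19, 42) = 1, raising to the 19th power is a bijection on this group: if x_1^19 ≡ x_2^19 then (x_1x_2^{−1})^19 = 1, and the only element of order dividing gcd(19, 42) = 1 is 1, so x_1 = x_2.
With g(0) = 0 this makes g injective on all of ℤ_{43}, hence bijective (finite equal-size domain and codomain). In particular g is injective.
Since g is injective, we find the preimage of 31. The inverse of x ↦ x^19 on (ℤ_{43})^× is x ↦ x^31, because 19·31 = 589 = 14·42 + 1 ≡ 1 (mod 42) and x^{42} = 1 for x ≠ 0 (Fermat). So g⁻¹(31) = 31^31 mod 43.
Repeated squaring mod 43: 31^1 ≡ 31, 31^2 ≡ 31² = 961 ≡ 15, 31^4 ≡ 15² = 225 ≡ 10, 31^8 ≡ 10² = 100 ≡ 14, 31^16 ≡ 14² = 196 ≡ 24. Since 31 = 16 + 8 + 4 + 2 + 1, 31^31 ≡ 24·14·10·15·31: 24·14 = 336 ≡ 35, then 35·10 = 350 ≡ 6, then 6·15 = 90 ≡ 4, then 4·31 = 124 ≡ 38. So 31^31 ≡ 38 (mod 43).
Hence g⁻¹(31) = 38.

38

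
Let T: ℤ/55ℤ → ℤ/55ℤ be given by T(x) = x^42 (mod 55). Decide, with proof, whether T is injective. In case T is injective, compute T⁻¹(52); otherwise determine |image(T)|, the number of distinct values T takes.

18

T(3): Repeated squaring mod 55: 3^1 ≡ 3, 3^2 ≡ 3² = 9, 3^4 ≡ 9² = 81 ≡ 26, 3^8 ≡ 26² = 676 ≡ 16, 3^16 ≡ 16² = 256 ≡ 36, 3^32 ≡ 36² = 1296 ≡ 31. Since 42 = 32 + 8 + 2, 3^42 ≡ 31·16·9: 31·16 = 496 ≡ 1, then 1·9 = 9. So 3^42 ≡ 9 (mod 55).
T(8): Repeated squaring mod 55: 8^1 ≡ 8, 8^2 ≡ 8² = 64 ≡ 9, 8^4 ≡ 9² = 81 ≡ 26, 8^8 ≡ 26² = 676 ≡ 16, 8^16 ≡ 16² = 256 ≡ 36, 8^32 ≡ 36² = 1296 ≡ 31. Since 42 = 32 + 8 + 2, 8^42 ≡ 31·16·9: 31·16 = 496 ≡ 1, then 1·9 = 9. So 8^42 ≡ 9 (mod 55).
So T(3) = T(8) = 9 while 3 ≠ 8, therefore T is not injective.
Since T is not injective, we determine |image(T)|. Computing x^42 mod 55 for each x (by repeated squaring, reducing mod 55 at every step), the values T(0), T(1), …, T(54) are: 0, 1, 4, 9, 16, 25, 36, 49, 9, 26, 45, 11, 34, 4, 31, 5, 36, 14, 49, 31, 15, 1, 44, 34, 26, 20, 16, 14, 14, 16, 20, 26, 34, 44, 1, 15, 31, 49, 14, 36, 5, 31, 4, 34, 11, 45, 26, 9, 49, 36, 25, 16, 9, 4, 1.
The distinct values are {0, 1, 4, 5, 9, 11, 14, 15, 16, 20, 25, 26, 31, 34, 36, 44, 45, 49}; there are 18 of them.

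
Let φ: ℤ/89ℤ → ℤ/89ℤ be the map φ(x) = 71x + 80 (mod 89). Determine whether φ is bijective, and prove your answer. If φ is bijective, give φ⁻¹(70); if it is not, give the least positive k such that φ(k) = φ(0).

50

Suppose φ(u) = φ(v) in ℤ/89ℤ. Then 71u + 80 ≡ 71v + 80 (mod 89), thus 71(u − v) ≡ 0 (mod 89).
Since gcd(71, 89) = 1, 71 is invertible modulo 89, thus u − v ≡ 0 (mod 89), i.e. u = v.
We now compute 71⁻¹ mod 89 explicitly. Euclid's algorithm: 89 = 1·71 + 18, 71 = 3·18 + 17, 18 = 1·17 + 1; back-substituting gives 1 = 84·71 − 67·89, so 71⁻¹ ≡ 84 (mod 89).
For any y ∈ ℤ/89ℤ, x = 84(y − 80) mod 89 satisfies φ(x) = 71·84(y − 80) + 80 ≡ y (since 71·84 ≡ 1 mod 89). So every y has a preimage.
Hence φ is bijective.
Since φ is bijective, we find φ⁻¹(70): we need 71x ≡ 70 − 80 ≡ 79 (mod 89). Using 71⁻¹ = 84: x ≡ 84·79 = 6636 = 74·89 + 50, so x = 50.
Check: φ(50) = 71·50 + 80 = 3630 = 40·89 + 70 ≡ 70 (mod 89).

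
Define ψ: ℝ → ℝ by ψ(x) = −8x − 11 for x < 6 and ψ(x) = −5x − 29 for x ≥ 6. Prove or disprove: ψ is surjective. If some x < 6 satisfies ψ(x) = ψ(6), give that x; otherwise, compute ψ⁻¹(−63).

Both pieces are strictly decreasing (slopes −8 and −5), so each is injective on its own interval.
The left piece maps (−∞, 6) onto (−59, ∞); the right piece maps [6, ∞) onto (−∞, −59].
These images together cover ℝ, so ψ is surjective.
Because the two images are disjoint, no x < 6 has ψ(x) = ψ(6), so we compute ψ⁻¹(−63): −63 lies in (−∞, −59], so solve −5x − 29 = −63: x = (−63 + 29)/(−5) = 34/5.

34/5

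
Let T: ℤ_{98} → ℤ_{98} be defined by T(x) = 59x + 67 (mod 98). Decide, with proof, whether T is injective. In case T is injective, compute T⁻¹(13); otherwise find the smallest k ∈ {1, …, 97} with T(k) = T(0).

If T(a) = T(b), then 59a ≡ 59b (mod 98). Because gcd(59, 98) = 1, we may cancel 59 to get a ≡ b (mod 98).
So T is injective.
We now compute 59⁻¹ mod 98 explicitly. Euclid's algorithm: 98 = 1·59 + 39, 59 = 1·39 + 20, 39 = 1·20 + 19, 20 = 1·19 + 1; back-substituting gives 1 = 5·59 − 3·98, so 59⁻¹ ≡ 5 (mod 98).
Since T is injective, we find T⁻¹(13): we need 59x ≡ 13 − 67 ≡ 44 (mod 98). Using 59⁻¹ = 5: x ≡ 5·44 = 220 = 2·98 + 24, so x = 24.
Check: T(24) = 59·24 + 67 = 1483 = 15·98 + 13 ≡ 13 (mod 98).

24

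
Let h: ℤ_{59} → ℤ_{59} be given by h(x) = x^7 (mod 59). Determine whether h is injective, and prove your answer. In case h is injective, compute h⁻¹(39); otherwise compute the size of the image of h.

37

Since 59 is prime, the nonzero elements of ℤ_{59} form a cyclic group of order 58.
As gcd(7, 58) = 1, raising to the 7th power is a bijection on this group: if s^7 ≡ t^7 then (st^{−1})^7 = 1, and the only element of order dividing gcd(7, 58) = 1 is 1, so s = t.
With h(0) = 0 this makes h injective on all of ℤ_{59}, hence bijective (finite equal-size domain and codomain). In particular h is injective.
Since h is injective, we find the preimage of 39. The inverse of x ↦ x^7 on (ℤ_{59})^× is x ↦ x^25, because 7·25 = 175 = 3·58 + 1 ≡ 1 (mod 58) and x^{58} = 1 for x ≠ 0 (Fermat). So h⁻¹(39) = 39^25 mod 59.
Repeated squaring mod 59: 39^1 ≡ 39, 39^2 ≡ 39² = 1521 ≡ 46, 39^4 ≡ 46² = 2116 ≡ 51, 39^8 ≡ 51² = 2601 ≡ 5, 39^16 ≡ 5² = 25. Since 25 = 16 + 8 + 1, 39^25 ≡ 25·5·39: 25·5 = 125 ≡ 7, then 7·39 = 273 ≡ 37. So 39^25 ≡ 37 (mod 59).
Hence h⁻¹(39) = 37.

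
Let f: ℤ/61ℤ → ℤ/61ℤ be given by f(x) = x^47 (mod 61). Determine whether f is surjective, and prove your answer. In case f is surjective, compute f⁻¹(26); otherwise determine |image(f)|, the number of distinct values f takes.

Since 61 is prime, the nonzero elements of ℤ/61ℤ form a cyclic group of order 60.
As gcd(47, 60) = 1, raising to the 47th power is a bijection on this group: if s^47 ≡ t^47 then (st^{−1})^47 = 1, and the only element of order dividing gcd(47, 60) = 1 is 1, so s = t.
With f(0) = 0 this makes f injective on all of ℤ/61ℤ, hence bijective (finite equal-size domain and codomain). In particular f is surjective.
Since f is surjective, we find the preimage of 26. The inverse of x ↦ x^47 on (ℤ/61ℤ)^× is x ↦ x^23, because 47·23 = 1081 = 18·60 + 1 ≡ 1 (mod 60) and x^{60} = 1 for x ≠ 0 (Fermat). So f⁻¹(26) = 26^23 mod 61.
Repeated squaring mod 61: 26^1 ≡ 26, 26^2 ≡ 26² = 676 ≡ 5, 26^4 ≡ 5² = 25, 26^8 ≡ 25² = 625 ≡ 15, 26^16 ≡ 15² = 225 ≡ 42. Since 23 = 16 + 4 + 2 + 1, 26^23 ≡ 42·25·5·26: 42·25 = 1050 ≡ 13, then 13·5 = 65 ≡ 4, then 4·26 = 104 ≡ 43. So 26^23 ≡ 43 (mod 61).
Hence f⁻¹(26) = 43.

43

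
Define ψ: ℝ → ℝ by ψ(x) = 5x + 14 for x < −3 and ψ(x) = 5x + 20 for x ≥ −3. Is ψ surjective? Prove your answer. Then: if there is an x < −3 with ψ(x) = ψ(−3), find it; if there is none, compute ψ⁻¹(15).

-1

Both pieces are strictly increasing (slopes 5 and 5), so each is injective on its own interval.
The left piece maps (−∞, −3) onto (−∞, −1); the right piece maps [−3, ∞) onto [5, ∞).
The union (−∞, −1) ∪ [5, ∞) omits the interval between −1 and 5; in particular −1 has no preimage. So ψ is not surjective.
Because the two images are disjoint, no x < −3 has ψ(x) = ψ(−3), so we compute ψ⁻¹(15): 15 lies in [5, ∞), so solve 5x + 20 = 15: x = (15 − 20)/5 = −1.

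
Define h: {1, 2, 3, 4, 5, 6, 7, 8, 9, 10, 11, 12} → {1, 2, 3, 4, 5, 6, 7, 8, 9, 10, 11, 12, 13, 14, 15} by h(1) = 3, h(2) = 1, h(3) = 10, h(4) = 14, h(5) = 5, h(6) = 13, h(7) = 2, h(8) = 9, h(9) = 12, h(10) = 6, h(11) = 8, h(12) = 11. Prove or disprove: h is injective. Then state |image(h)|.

12

The values h(1), …, h(12) are 3, 1, 10, 14, 5, 13, 2, 9, 12, 6, 8, 11 — all distinct.
So h(x_1) = h(x_2) only when x_1 = x_2, and h is injective.
The image of h is {1, 2, 3, 5, 6, 8, 9, 10, 11, 12, 13, 14}, which has 12 elements.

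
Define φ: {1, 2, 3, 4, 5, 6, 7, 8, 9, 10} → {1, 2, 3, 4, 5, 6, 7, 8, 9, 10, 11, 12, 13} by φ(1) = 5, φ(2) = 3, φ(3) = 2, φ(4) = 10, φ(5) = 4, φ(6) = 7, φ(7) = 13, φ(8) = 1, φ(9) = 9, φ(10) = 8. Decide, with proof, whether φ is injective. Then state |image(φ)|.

10

The values φ(1), …, φ(10) are 5, 3, 2, 10, 4, 7, 13, 1, 9, 8 — all distinct.
So φ(a) = φ(b) only when a = b, and φ is injective.
The image of φ is {1, 2, 3, 4, 5, 7, 8, 9, 10, 13}, which has 10 elements.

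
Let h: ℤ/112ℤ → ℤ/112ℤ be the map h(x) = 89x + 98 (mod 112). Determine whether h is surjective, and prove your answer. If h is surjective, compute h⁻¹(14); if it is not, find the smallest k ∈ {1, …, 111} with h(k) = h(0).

28

Recall: h is surjective if every y in the codomain equals h(x) for some x in the domain.
Since gcd(89, 112) = 1, 89 is invertible modulo 112. Euclid's algorithm: 112 = 1·89 + 23, 89 = 3·23 + 20, 23 = 1·20 + 3, 20 = 6·3 + 2, 3 = 1·2 + 1; back-substituting gives 1 = 73·89 − 58·112, so 89⁻¹ ≡ 73 (mod 112).
For any y ∈ ℤ/112ℤ, x = 73(y − 98) mod 112 satisfies h(x) = 89·73(y − 98) + 98 ≡ y (since 89·73 ≡ 1 mod 112). So every y has a preimage.
Thus h is surjective.
Since h is surjective, we compute h⁻¹(14): solve 89x + 98 ≡ 14 (mod 112), i.e. 89x ≡ 28 (mod 112).
Multiplying by 89⁻¹ = 73 gives x ≡ 73·28 = 2044 = 18·112 + 28 ≡ 28 (mod 112).
Check: h(28) = 89·28 + 98 = 2590 = 23·112 + 14 ≡ 14 (mod 112).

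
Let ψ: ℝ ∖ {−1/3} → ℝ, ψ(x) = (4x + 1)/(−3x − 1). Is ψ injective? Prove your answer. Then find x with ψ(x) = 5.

-6/19

Suppose ψ(u) = ψ(v). Cross-multiplying: (4u + 1)(−3v − 1) = (4v + 1)(−3u − 1).
Expanding both sides and cancelling the symmetric terms leaves −1·(u − v) = 0. Since −1 ≠ 0, u = v. Thus ψ is injective.
Solving ψ(x) = 5: cross-multiplying gives 4x + 1 = 5(−3x − 1), which rearranges to 19x = −6, so x = −6/19.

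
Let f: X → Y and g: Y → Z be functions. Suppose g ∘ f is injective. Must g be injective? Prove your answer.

not injective

No. Take X = {1, 2}, Y = {1, 2, 3, 4, 5}, Z = {1, 2, 3, 4, 5}, f(a) = a for each a ∈ X, and g(b) = 4 if b ∈ {4, 5} else g(b) = b.
Then g ∘ f = f is injective (X ⊂ Y and f is the inclusion), but g(4) = g(5) = 4 with 4 ≠ 5, so g is not injective.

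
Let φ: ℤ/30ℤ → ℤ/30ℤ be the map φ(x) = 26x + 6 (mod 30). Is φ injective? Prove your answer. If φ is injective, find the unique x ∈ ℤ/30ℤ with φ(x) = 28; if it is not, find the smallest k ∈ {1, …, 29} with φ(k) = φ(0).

15

We have gcd(26, 30) = 2 > 1. Taking x_1 = 0 and x_2 = 15: φ(0) = 6 and φ(15) = 26·15 + 6 = 396 ≡ 6 (mod 30).
So φ(0) = φ(15) while 0 ≠ 15, thus φ is not injective.
Since φ is not injective, we find the least positive k with φ(k) = φ(0): this means 26k ≡ 0 (mod 30), i.e. 30 ∣ 26k. Since gcd(26, 30) = 2, dividing through by 2 this holds exactly when 15 ∣ 13k, and as gcd(13, 15) = 1, exactly when 15 ∣ k.
The smallest positive such k is 15.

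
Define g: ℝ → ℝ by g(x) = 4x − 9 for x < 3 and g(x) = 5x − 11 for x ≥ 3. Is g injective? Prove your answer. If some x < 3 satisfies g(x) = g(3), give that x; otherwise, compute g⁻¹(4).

3

Both pieces are strictly increasing (slopes 4 and 5), so each is injective on its own interval.
The left piece maps (−∞, 3) onto (−∞, 3); the right piece maps [3, ∞) onto [4, ∞).
These images are disjoint, so no value is attained by both pieces. Hence g is injective.
Because the two images are disjoint, no x < 3 has g(x) = g(3), so we compute g⁻¹(4): 4 lies in [4, ∞), so solve 5x − 11 = 4: x = (4 + 11)/5 = 3.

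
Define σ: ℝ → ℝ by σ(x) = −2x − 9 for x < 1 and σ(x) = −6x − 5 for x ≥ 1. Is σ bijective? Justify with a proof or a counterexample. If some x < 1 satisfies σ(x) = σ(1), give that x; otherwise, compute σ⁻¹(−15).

5/3

Both pieces are strictly decreasing (slopes −2 and −6), so each is injective on its own interval.
The left piece maps (−∞, 1) onto (−11, ∞); the right piece maps [1, ∞) onto (−∞, −11].
Since −11 = −11, the images partition ℝ: σ is injective and surjective, hence bijective.
Because the two images are disjoint, no x < 1 has σ(x) = σ(1), so we compute σ⁻¹(−15): −15 lies in (−∞, −11], so solve −6x − 5 = −15: x = (−15 + 5)/(−6) = 5/3.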